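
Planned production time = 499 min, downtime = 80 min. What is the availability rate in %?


Formula: Availability = (Planned Time - Downtime) / Planned Time * 100
Uptime = 499 - 80 = 419 min
Availability = 419 / 499 * 100 = 84.0%

84.0%


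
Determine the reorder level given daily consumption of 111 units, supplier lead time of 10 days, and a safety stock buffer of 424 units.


Formula: ROP = (Daily Demand * Lead Time) + Safety Stock
Demand during lead time = 111 * 10 = 1110 units
ROP = 1110 + 424 = 1534 units

1534 units


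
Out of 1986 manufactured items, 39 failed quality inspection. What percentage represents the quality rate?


Formula: Quality Rate = Good Pieces / Total Pieces * 100
Good pieces = 1986 - 39 = 1947
QR = 1947 / 1986 * 100 = 98.0%

98.0%


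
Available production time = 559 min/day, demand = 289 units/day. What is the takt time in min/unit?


Formula: Takt Time = Available Production Time / Customer Demand
Takt = 559 min/day / 289 units/day
Takt = 1.93 min/unit

1.93 min/unit


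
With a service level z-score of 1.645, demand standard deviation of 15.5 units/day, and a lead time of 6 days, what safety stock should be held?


Formula: SS = z * sigma_d * sqrt(LT)
sqrt(LT) = sqrt(6) = 2.4495
SS = 1.645 * 15.5 * 2.4495
SS = 62.5 units

62.5 units


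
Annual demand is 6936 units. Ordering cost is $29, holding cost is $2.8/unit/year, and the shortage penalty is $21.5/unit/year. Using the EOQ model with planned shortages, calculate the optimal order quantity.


Formula: EOQ* = sqrt(2DS/H) * sqrt((H+P)/P)
Base EOQ = sqrt(2*6936*29/2.8) = 379.04 units
Correction = sqrt((2.8+21.5)/21.5) = 1.06312
EOQ* = 379.04 * 1.06312 = 403.0 units

403.0 units


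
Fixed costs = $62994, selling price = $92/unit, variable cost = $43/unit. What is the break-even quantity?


Formula: BEQ = Fixed Costs / (Price - Variable Cost)
Contribution margin = $92 - $43 = $49/unit
BEQ = ceil($62994 / $49/unit) = ceil(1285.59) = 1286 units

1286 units


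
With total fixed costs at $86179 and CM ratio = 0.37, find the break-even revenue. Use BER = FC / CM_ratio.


Formula: BER = Fixed Costs / Contribution Margin Ratio
BER = $86179 / 0.37
BER = $232916.22 (to the nearest cent)

$232916.22


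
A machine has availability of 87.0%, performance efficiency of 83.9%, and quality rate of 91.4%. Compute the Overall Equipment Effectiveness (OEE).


Formula: OEE = Availability * Performance * Quality / 10000
A * P = 87.0% * 83.9% / 100 = 72.99%
OEE = 72.99% * 91.4% / 100 = 66.7%

66.7%


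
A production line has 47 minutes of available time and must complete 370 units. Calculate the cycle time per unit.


Formula: CT = Available Time / Number of Units
CT = 47 min / 370 units
CT = 0.13 min/unit

0.13 min/unit


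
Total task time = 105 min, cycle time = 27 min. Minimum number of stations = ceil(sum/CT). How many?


Formula: N_min = ceil(Sum of Task Times / Cycle Time)
N_min = ceil(105 min / 27 min) = ceil(3.8889)
N_min = 4 stations

4


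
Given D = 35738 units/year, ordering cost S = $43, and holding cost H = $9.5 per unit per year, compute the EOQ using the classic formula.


Formula: EOQ = sqrt(2 * D * S / H)
Numerator: 2 * 35738 * 43 = 3073468
2DS/H = 3073468 / 9.5 = 323522.9
EOQ = sqrt(323522.9) = 568.8 units

568.8 units


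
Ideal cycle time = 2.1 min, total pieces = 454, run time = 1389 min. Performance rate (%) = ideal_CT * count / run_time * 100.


Formula: Performance = (Ideal CT * Total Count) / Run Time * 100
Ideal output time = 2.1 * 454 = 953.4 min
Performance = 953.4 / 1389 * 100 = 68.6%

68.6%


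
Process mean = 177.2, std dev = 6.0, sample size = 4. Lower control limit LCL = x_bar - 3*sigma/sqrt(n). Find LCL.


LCL = 177.2 - 3 * 6.0 / sqrt(4)

168.2


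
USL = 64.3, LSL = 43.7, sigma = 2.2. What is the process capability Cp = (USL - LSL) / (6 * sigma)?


Cp = (64.3 - 43.7) / (6 * 2.2)

1.56


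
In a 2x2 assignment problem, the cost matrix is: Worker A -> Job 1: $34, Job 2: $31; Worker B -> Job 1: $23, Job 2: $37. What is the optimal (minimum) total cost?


Option 1: A->1 + B->2 = $34 + $37 = $71
Option 2: A->2 + B->1 = $31 + $23 = $54
Min cost = min($71, $54) = $54

$54


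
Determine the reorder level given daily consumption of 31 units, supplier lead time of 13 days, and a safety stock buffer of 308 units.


Formula: ROP = (Daily Demand * Lead Time) + Safety Stock
Demand during lead time = 31 * 13 = 403 units
ROP = 403 + 308 = 711 units

711 units


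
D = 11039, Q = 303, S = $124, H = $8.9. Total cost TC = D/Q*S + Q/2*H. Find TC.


TC = 11039/303 * 124 + 303/2 * 8.9

$5865.96


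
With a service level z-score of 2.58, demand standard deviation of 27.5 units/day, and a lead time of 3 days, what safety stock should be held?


Formula: SS = z * sigma_d * sqrt(LT)
sqrt(LT) = sqrt(3) = 1.7321
SS = 2.58 * 27.5 * 1.7321
SS = 122.9 units

122.9 units


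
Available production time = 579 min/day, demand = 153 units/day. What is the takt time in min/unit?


Formula: Takt Time = Available Production Time / Customer Demand
Takt = 579 min/day / 153 units/day
Takt = 3.78 min/unit

3.78 min/unit


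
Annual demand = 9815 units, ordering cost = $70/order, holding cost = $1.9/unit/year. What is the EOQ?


Formula: EOQ = sqrt(2 * D * S / H)
Numerator: 2 * 9815 * 70 = 1374100
2DS/H = 1374100 / 1.9 = 723210.5
EOQ = sqrt(723210.5) = 850.4 units

850.4 units


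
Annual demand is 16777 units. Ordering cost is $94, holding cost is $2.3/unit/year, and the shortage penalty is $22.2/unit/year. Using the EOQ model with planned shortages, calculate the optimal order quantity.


Formula: EOQ* = sqrt(2DS/H) * sqrt((H+P)/P)
Base EOQ = sqrt(2*16777*94/2.3) = 1171.04 units
Correction = sqrt((2.3+22.2)/22.2) = 1.05053
EOQ* = 1171.04 * 1.05053 = 1230.2 units

1230.2 units


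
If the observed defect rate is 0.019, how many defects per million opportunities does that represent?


DPMO = defect_rate * 1000000 = 0.019 * 1000000

19000


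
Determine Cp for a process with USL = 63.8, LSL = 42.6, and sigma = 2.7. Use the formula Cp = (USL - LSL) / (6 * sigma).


Cp = (63.8 - 42.6) / (6 * 2.7)

1.31


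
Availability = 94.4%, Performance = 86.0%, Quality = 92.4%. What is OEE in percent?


Formula: OEE = Availability * Performance * Quality / 10000
A * P = 94.4% * 86.0% / 100 = 81.18%
OEE = 81.18% * 92.4% / 100 = 75.0%

75.0%


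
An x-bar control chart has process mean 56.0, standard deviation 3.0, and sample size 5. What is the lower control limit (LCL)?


LCL = 56.0 - 3 * 3.0 / sqrt(5)

51.98


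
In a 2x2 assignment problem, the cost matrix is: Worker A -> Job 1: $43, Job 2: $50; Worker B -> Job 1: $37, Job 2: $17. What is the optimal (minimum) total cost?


Option 1: A->1 + B->2 = $43 + $17 = $60
Option 2: A->2 + B->1 = $50 + $37 = $87
Min cost = min($60, $87) = $60

$60


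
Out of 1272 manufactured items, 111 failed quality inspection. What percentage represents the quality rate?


Formula: Quality Rate = Good Pieces / Total Pieces * 100
Good pieces = 1272 - 111 = 1161
QR = 1161 / 1272 * 100 = 91.3%

91.3%


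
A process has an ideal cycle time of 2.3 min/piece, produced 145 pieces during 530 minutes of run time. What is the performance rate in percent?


Formula: Performance = (Ideal CT * Total Count) / Run Time * 100
Ideal output time = 2.3 * 145 = 333.5 min
Performance = 333.5 / 530 * 100 = 62.9%

62.9%


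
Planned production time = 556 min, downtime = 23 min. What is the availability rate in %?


Formula: Availability = (Planned Time - Downtime) / Planned Time * 100
Uptime = 556 - 23 = 533 min
Availability = 533 / 556 * 100 = 95.9%

95.9%


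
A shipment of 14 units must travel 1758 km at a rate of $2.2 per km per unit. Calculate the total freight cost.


TC = dist * cost * units = 1758 * 2.2 * 14 = $54146.40

$54146.40


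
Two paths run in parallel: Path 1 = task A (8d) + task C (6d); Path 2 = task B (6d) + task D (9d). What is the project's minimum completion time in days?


Path 1 = 8 + 6 = 14 days
Path 2 = 6 + 9 = 15 days
Duration = max(14, 15) = 15 days

15 days


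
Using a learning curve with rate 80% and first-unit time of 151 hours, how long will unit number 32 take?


Formula: T_n = T_1 * (learning_rate)^(log2(n)) where learning_rate = rate/100
Doublings = log2(32) = 5
T_n = 151 * 0.8^5
T_n = 151 * 0.3277 = 49.5 hours

49.5 hours


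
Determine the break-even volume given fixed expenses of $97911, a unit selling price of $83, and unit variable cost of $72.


Formula: BEQ = Fixed Costs / (Price - Variable Cost)
Contribution margin = $83 - $72 = $11/unit
BEQ = ceil($97911 / $11/unit) = ceil(8901.0) = 8901 units

8901 units


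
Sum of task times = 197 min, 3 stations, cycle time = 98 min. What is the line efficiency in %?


Formula: Efficiency = Sum of Task Times / (N_stations * CT) * 100
Total station capacity = 3 stations * 98 min = 294 min
Efficiency = 197 / 294 * 100 = 67.0%

67.0%


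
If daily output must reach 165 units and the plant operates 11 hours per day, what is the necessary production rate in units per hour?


Formula: Production Rate = Daily Demand / Available Hours
Rate = 165 units/day / 11 hours/day
Rate = 15.0 units/hour

15.0 units/hour


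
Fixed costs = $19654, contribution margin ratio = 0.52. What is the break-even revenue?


Formula: BER = Fixed Costs / Contribution Margin Ratio
BER = $19654 / 0.52
BER = $37796.15 (to the nearest cent)

$37796.15


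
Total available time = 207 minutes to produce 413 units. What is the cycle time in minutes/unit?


Formula: CT = Available Time / Number of Units
CT = 207 min / 413 units
CT = 0.5 min/unit

0.5 min/unit


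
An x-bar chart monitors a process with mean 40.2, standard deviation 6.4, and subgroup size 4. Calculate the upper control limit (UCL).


UCL = 40.2 + 3 * 6.4 / sqrt(4)

49.8


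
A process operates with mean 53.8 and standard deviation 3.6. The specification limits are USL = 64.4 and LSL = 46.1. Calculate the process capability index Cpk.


Cpu = (64.4 - 53.8) / (3 * 3.6) = 0.98
Cpl = (53.8 - 46.1) / (3 * 3.6) = 0.71
Cpk = min(0.98, 0.71) = 0.71

0.71


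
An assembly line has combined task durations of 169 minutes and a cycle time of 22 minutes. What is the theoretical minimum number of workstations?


Formula: N_min = ceil(Sum of Task Times / Cycle Time)
N_min = ceil(169 min / 22 min) = ceil(7.6818)
N_min = 8 stations

8


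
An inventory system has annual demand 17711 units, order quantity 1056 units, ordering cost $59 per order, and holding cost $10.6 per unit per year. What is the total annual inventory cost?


TC = 17711/1056 * 59 + 1056/2 * 10.6

$6586.34


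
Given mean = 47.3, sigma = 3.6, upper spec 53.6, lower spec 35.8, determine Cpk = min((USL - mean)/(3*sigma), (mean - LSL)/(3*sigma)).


Cpu = (53.6 - 47.3) / (3 * 3.6) = 0.58
Cpl = (47.3 - 35.8) / (3 * 3.6) = 1.06
Cpk = min(0.58, 1.06) = 0.58

0.58


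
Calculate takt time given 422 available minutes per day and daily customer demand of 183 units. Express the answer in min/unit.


Formula: Takt Time = Available Production Time / Customer Demand
Takt = 422 min/day / 183 units/day
Takt = 2.31 min/unit

2.31 min/unit


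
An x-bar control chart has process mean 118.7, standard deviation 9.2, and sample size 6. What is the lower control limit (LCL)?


LCL = 118.7 - 3 * 9.2 / sqrt(6)

107.43


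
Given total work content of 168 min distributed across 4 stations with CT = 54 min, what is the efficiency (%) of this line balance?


Formula: Efficiency = Sum of Task Times / (N_stations * CT) * 100
Total station capacity = 4 stations * 54 min = 216 min
Efficiency = 168 / 216 * 100 = 77.8%

77.8%


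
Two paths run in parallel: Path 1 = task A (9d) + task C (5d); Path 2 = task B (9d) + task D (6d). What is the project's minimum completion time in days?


Path 1 = 9 + 5 = 14 days
Path 2 = 9 + 6 = 15 days
Duration = max(14, 15) = 15 days

15 days


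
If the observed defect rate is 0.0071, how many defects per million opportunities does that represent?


DPMO = defect_rate * 1000000 = 0.0071 * 1000000

7100


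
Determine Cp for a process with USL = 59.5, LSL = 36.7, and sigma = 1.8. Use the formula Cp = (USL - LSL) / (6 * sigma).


Cp = (59.5 - 36.7) / (6 * 1.8)

2.11


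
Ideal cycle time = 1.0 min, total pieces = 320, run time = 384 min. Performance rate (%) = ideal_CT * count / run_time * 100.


Formula: Performance = (Ideal CT * Total Count) / Run Time * 100
Ideal output time = 1.0 * 320 = 320.0 min
Performance = 320.0 / 384 * 100 = 83.3%

83.3%


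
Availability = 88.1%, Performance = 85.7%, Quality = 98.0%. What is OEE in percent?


Formula: OEE = Availability * Performance * Quality / 10000
A * P = 88.1% * 85.7% / 100 = 75.5%
OEE = 75.5% * 98.0% / 100 = 74.0%

74.0%


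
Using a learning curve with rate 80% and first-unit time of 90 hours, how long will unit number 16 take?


Formula: T_n = T_1 * (learning_rate)^(log2(n)) where learning_rate = rate/100
Doublings = log2(16) = 4
T_n = 90 * 0.8^4
T_n = 90 * 0.4096 = 36.9 hours

36.9 hours


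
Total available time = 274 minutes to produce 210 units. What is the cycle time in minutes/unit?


Formula: CT = Available Time / Number of Units
CT = 274 min / 210 units
CT = 1.3 min/unit

1.3 min/unit


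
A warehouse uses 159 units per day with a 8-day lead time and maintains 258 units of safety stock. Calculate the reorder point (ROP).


Formula: ROP = (Daily Demand * Lead Time) + Safety Stock
Demand during lead time = 159 * 8 = 1272 units
ROP = 1272 + 258 = 1530 units

1530 units


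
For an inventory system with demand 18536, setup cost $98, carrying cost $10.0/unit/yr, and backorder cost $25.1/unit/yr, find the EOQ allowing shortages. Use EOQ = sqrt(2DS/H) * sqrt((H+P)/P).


Formula: EOQ* = sqrt(2DS/H) * sqrt((H+P)/P)
Base EOQ = sqrt(2*18536*98/10.0) = 602.75 units
Correction = sqrt((10.0+25.1)/25.1) = 1.18254
EOQ* = 602.75 * 1.18254 = 712.8 units

712.8 units


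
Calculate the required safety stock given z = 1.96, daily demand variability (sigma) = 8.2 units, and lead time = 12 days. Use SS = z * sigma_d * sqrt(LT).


Formula: SS = z * sigma_d * sqrt(LT)
sqrt(LT) = sqrt(12) = 3.4641
SS = 1.96 * 8.2 * 3.4641
SS = 55.7 units

55.7 units


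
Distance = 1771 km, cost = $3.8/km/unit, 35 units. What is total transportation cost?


TC = dist * cost * units = 1771 * 3.8 * 35 = $235543.00

$235543.00


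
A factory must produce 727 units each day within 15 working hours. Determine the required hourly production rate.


Formula: Production Rate = Daily Demand / Available Hours
Rate = 727 units/day / 15 hours/day
Rate = 48.5 units/hour

48.5 units/hour


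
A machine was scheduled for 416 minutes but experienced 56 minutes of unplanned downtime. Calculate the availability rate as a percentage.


Formula: Availability = (Planned Time - Downtime) / Planned Time * 100
Uptime = 416 - 56 = 360 min
Availability = 360 / 416 * 100 = 86.5%

86.5%


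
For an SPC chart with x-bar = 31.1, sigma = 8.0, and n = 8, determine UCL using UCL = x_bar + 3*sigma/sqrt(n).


UCL = 31.1 + 3 * 8.0 / sqrt(8)

39.59


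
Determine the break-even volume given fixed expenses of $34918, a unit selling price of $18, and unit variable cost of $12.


Formula: BEQ = Fixed Costs / (Price - Variable Cost)
Contribution margin = $18 - $12 = $6/unit
BEQ = ceil($34918 / $6/unit) = ceil(5819.67) = 5820 units

5820 units


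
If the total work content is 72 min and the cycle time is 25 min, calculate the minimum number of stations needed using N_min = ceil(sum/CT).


Formula: N_min = ceil(Sum of Task Times / Cycle Time)
N_min = ceil(72 min / 25 min) = ceil(2.88)
N_min = 3 stations

3


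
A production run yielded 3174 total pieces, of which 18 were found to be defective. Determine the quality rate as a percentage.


Formula: Quality Rate = Good Pieces / Total Pieces * 100
Good pieces = 3174 - 18 = 3156
QR = 3156 / 3174 * 100 = 99.4%

99.4%


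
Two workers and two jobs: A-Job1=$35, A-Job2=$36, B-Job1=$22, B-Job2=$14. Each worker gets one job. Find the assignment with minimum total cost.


Option 1: A->1 + B->2 = $35 + $14 = $49
Option 2: A->2 + B->1 = $36 + $22 = $58
Min cost = min($49, $58) = $49

$49


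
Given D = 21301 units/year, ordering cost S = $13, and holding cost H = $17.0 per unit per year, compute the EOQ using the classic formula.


Formula: EOQ = sqrt(2 * D * S / H)
Numerator: 2 * 21301 * 13 = 553826
2DS/H = 553826 / 17.0 = 32578.0
EOQ = sqrt(32578.0) = 180.5 units

180.5 units


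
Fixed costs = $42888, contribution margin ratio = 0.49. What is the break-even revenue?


Formula: BER = Fixed Costs / Contribution Margin Ratio
BER = $42888 / 0.49
BER = $87526.53 (to the nearest cent)

$87526.53


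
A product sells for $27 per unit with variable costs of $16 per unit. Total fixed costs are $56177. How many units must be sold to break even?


Formula: BEQ = Fixed Costs / (Price - Variable Cost)
Contribution margin = $27 - $16 = $11/unit
BEQ = ceil($56177 / $11/unit) = ceil(5107.0) = 5107 units

5107 units


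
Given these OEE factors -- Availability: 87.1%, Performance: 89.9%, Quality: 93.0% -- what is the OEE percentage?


Formula: OEE = Availability * Performance * Quality / 10000
A * P = 87.1% * 89.9% / 100 = 78.3%
OEE = 78.3% * 93.0% / 100 = 72.8%

72.8%


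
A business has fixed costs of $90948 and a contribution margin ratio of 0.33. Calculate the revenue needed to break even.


Formula: BER = Fixed Costs / Contribution Margin Ratio
BER = $90948 / 0.33
BER = $275600.00 (to the nearest cent)

$275600.00


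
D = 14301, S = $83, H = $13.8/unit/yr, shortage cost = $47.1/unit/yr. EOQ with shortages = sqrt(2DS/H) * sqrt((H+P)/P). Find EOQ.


Formula: EOQ* = sqrt(2DS/H) * sqrt((H+P)/P)
Base EOQ = sqrt(2*14301*83/13.8) = 414.76 units
Correction = sqrt((13.8+47.1)/47.1) = 1.1371
EOQ* = 414.76 * 1.1371 = 471.6 units

471.6 units


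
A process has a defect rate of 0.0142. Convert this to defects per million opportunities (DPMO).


DPMO = defect_rate * 1000000 = 0.0142 * 1000000

14200


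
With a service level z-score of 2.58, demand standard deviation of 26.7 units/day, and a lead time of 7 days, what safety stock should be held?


Formula: SS = z * sigma_d * sqrt(LT)
sqrt(LT) = sqrt(7) = 2.6458
SS = 2.58 * 26.7 * 2.6458
SS = 182.3 units

182.3 units


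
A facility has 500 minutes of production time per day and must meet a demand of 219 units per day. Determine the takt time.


Formula: Takt Time = Available Production Time / Customer Demand
Takt = 500 min/day / 219 units/day
Takt = 2.28 min/unit

2.28 min/unit


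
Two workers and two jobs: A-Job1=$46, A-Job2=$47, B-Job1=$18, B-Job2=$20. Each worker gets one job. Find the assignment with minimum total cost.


Option 1: A->1 + B->2 = $46 + $20 = $66
Option 2: A->2 + B->1 = $47 + $18 = $65
Min cost = min($66, $65) = $65

$65


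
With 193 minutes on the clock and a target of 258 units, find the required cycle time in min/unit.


Formula: CT = Available Time / Number of Units
CT = 193 min / 258 units
CT = 0.75 min/unit

0.75 min/unit


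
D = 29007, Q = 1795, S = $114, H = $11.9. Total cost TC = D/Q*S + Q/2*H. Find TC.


TC = 29007/1795 * 114 + 1795/2 * 11.9

$12522.48


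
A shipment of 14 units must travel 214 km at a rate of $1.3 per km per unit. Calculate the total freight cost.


TC = dist * cost * units = 214 * 1.3 * 14 = $3894.80

$3894.80


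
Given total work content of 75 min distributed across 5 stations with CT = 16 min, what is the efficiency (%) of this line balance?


Formula: Efficiency = Sum of Task Times / (N_stations * CT) * 100
Total station capacity = 5 stations * 16 min = 80 min
Efficiency = 75 / 80 * 100 = 93.8%

93.8%


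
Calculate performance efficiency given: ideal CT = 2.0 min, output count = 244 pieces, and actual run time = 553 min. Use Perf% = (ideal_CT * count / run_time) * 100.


Formula: Performance = (Ideal CT * Total Count) / Run Time * 100
Ideal output time = 2.0 * 244 = 488.0 min
Performance = 488.0 / 553 * 100 = 88.2%

88.2%


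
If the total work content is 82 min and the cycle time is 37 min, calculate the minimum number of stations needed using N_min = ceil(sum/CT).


Formula: N_min = ceil(Sum of Task Times / Cycle Time)
N_min = ceil(82 min / 37 min) = ceil(2.2162)
N_min = 3 stations

3


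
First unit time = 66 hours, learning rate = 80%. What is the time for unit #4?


Formula: T_n = T_1 * (learning_rate)^(log2(n)) where learning_rate = rate/100
Doublings = log2(4) = 2
T_n = 66 * 0.8^2
T_n = 66 * 0.64 = 42.2 hours

42.2 hours


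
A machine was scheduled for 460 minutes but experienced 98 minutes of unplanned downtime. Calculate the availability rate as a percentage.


Formula: Availability = (Planned Time - Downtime) / Planned Time * 100
Uptime = 460 - 98 = 362 min
Availability = 362 / 460 * 100 = 78.7%

78.7%


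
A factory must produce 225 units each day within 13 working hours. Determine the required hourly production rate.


Formula: Production Rate = Daily Demand / Available Hours
Rate = 225 units/day / 13 hours/day
Rate = 17.3 units/hour

17.3 units/hour


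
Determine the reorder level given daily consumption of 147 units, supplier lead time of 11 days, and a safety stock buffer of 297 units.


Formula: ROP = (Daily Demand * Lead Time) + Safety Stock
Demand during lead time = 147 * 11 = 1617 units
ROP = 1617 + 297 = 1914 units

1914 units


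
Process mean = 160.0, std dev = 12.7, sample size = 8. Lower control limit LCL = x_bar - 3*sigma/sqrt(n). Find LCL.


LCL = 160.0 - 3 * 12.7 / sqrt(8)

146.53


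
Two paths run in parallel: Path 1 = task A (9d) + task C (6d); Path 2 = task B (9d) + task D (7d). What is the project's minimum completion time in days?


Path 1 = 9 + 6 = 15 days
Path 2 = 9 + 7 = 16 days
Duration = max(15, 16) = 16 days

16 days


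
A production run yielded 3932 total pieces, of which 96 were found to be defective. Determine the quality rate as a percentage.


Formula: Quality Rate = Good Pieces / Total Pieces * 100
Good pieces = 3932 - 96 = 3836
QR = 3836 / 3932 * 100 = 97.6%

97.6%


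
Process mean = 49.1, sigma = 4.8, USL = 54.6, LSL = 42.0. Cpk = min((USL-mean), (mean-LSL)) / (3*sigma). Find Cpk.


Cpu = (54.6 - 49.1) / (3 * 4.8) = 0.38
Cpl = (49.1 - 42.0) / (3 * 4.8) = 0.49
Cpk = min(0.38, 0.49) = 0.38

0.38


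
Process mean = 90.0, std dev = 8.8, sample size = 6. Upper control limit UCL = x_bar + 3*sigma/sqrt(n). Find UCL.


UCL = 90.0 + 3 * 8.8 / sqrt(6)

100.78


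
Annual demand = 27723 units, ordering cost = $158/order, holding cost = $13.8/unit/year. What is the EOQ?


Formula: EOQ = sqrt(2 * D * S / H)
Numerator: 2 * 27723 * 158 = 8760468
2DS/H = 8760468 / 13.8 = 634816.5
EOQ = sqrt(634816.5) = 796.8 units

796.8 units


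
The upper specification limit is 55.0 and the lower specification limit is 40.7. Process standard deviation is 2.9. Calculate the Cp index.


Cp = (55.0 - 40.7) / (6 * 2.9)

0.82


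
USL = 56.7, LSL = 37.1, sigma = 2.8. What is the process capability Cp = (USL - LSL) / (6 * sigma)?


Cp = (56.7 - 37.1) / (6 * 2.8)

1.17


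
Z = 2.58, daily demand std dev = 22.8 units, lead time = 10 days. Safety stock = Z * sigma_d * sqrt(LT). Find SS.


Formula: SS = z * sigma_d * sqrt(LT)
sqrt(LT) = sqrt(10) = 3.1623
SS = 2.58 * 22.8 * 3.1623
SS = 186.0 units

186.0 units


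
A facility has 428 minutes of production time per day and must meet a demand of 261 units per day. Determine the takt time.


Formula: Takt Time = Available Production Time / Customer Demand
Takt = 428 min/day / 261 units/day
Takt = 1.64 min/unit

1.64 min/unit


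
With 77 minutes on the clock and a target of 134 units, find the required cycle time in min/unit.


Formula: CT = Available Time / Number of Units
CT = 77 min / 134 units
CT = 0.57 min/unit

0.57 min/unit


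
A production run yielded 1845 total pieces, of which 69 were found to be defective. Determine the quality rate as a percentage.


Formula: Quality Rate = Good Pieces / Total Pieces * 100
Good pieces = 1845 - 69 = 1776
QR = 1776 / 1845 * 100 = 96.3%

96.3%


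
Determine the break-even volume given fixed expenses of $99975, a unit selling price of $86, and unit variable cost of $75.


Formula: BEQ = Fixed Costs / (Price - Variable Cost)
Contribution margin = $86 - $75 = $11/unit
BEQ = ceil($99975 / $11/unit) = ceil(9088.64) = 9089 units

9089 units


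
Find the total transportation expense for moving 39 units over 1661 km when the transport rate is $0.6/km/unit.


TC = dist * cost * units = 1661 * 0.6 * 39 = $38867.40

$38867.40


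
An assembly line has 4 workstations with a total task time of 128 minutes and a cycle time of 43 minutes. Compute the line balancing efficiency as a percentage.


Formula: Efficiency = Sum of Task Times / (N_stations * CT) * 100
Total station capacity = 4 stations * 43 min = 172 min
Efficiency = 128 / 172 * 100 = 74.4%

74.4%


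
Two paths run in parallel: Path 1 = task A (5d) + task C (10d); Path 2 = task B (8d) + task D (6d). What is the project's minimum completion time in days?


Path 1 = 5 + 10 = 15 days
Path 2 = 8 + 6 = 14 days
Duration = max(15, 14) = 15 days

15 days


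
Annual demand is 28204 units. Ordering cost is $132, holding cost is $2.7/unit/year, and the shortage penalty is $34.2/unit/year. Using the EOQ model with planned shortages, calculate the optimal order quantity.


Formula: EOQ* = sqrt(2DS/H) * sqrt((H+P)/P)
Base EOQ = sqrt(2*28204*132/2.7) = 1660.64 units
Correction = sqrt((2.7+34.2)/34.2) = 1.03872
EOQ* = 1660.64 * 1.03872 = 1724.9 units

1724.9 units


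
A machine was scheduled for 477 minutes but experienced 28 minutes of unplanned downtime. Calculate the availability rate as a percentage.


Formula: Availability = (Planned Time - Downtime) / Planned Time * 100
Uptime = 477 - 28 = 449 min
Availability = 449 / 477 * 100 = 94.1%

94.1%


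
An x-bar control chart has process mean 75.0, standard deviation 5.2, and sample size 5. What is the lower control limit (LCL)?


LCL = 75.0 - 3 * 5.2 / sqrt(5)

68.02


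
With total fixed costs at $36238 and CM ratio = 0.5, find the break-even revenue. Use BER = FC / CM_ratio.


Formula: BER = Fixed Costs / Contribution Margin Ratio
BER = $36238 / 0.5
BER = $72476.00 (to the nearest cent)

$72476.00


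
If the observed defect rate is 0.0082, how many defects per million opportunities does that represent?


DPMO = defect_rate * 1000000 = 0.0082 * 1000000

8200


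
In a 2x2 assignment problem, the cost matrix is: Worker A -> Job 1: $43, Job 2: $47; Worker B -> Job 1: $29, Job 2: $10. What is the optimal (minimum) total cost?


Option 1: A->1 + B->2 = $43 + $10 = $53
Option 2: A->2 + B->1 = $47 + $29 = $76
Min cost = min($53, $76) = $53

$53


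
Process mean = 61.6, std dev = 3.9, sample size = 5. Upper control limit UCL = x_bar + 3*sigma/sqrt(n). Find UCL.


UCL = 61.6 + 3 * 3.9 / sqrt(5)

66.83


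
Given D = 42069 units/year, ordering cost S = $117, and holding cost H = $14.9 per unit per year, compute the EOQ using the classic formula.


Formula: EOQ = sqrt(2 * D * S / H)
Numerator: 2 * 42069 * 117 = 9844146
2DS/H = 9844146 / 14.9 = 660680.9
EOQ = sqrt(660680.9) = 812.8 units

812.8 units


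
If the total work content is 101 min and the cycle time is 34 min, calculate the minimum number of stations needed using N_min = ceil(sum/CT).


Formula: N_min = ceil(Sum of Task Times / Cycle Time)
N_min = ceil(101 min / 34 min) = ceil(2.9706)
N_min = 3 stations

3


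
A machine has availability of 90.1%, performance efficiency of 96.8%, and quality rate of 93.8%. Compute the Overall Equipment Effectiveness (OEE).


Formula: OEE = Availability * Performance * Quality / 10000
A * P = 90.1% * 96.8% / 100 = 87.22%
OEE = 87.22% * 93.8% / 100 = 81.8%

81.8%


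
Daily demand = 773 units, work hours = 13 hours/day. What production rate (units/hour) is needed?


Formula: Production Rate = Daily Demand / Available Hours
Rate = 773 units/day / 13 hours/day
Rate = 59.5 units/hour

59.5 units/hour


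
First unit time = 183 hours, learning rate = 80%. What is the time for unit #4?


Formula: T_n = T_1 * (learning_rate)^(log2(n)) where learning_rate = rate/100
Doublings = log2(4) = 2
T_n = 183 * 0.8^2
T_n = 183 * 0.64 = 117.1 hours

117.1 hours


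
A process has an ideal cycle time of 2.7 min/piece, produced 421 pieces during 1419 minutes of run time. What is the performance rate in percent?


Formula: Performance = (Ideal CT * Total Count) / Run Time * 100
Ideal output time = 2.7 * 421 = 1136.7 min
Performance = 1136.7 / 1419 * 100 = 80.1%

80.1%


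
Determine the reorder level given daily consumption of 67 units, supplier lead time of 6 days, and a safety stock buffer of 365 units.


Formula: ROP = (Daily Demand * Lead Time) + Safety Stock
Demand during lead time = 67 * 6 = 402 units
ROP = 402 + 365 = 767 units

767 units


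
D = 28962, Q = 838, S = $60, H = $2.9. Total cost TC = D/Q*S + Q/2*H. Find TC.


TC = 28962/838 * 60 + 838/2 * 2.9

$3288.75


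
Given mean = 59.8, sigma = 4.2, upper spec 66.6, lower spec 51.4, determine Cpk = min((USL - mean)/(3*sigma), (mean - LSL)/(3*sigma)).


Cpu = (66.6 - 59.8) / (3 * 4.2) = 0.54
Cpl = (59.8 - 51.4) / (3 * 4.2) = 0.67
Cpk = min(0.54, 0.67) = 0.54

0.54


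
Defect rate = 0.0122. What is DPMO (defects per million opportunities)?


DPMO = defect_rate * 1000000 = 0.0122 * 1000000

12200


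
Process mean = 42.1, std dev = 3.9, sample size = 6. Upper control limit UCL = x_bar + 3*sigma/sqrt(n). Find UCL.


UCL = 42.1 + 3 * 3.9 / sqrt(6)

46.88


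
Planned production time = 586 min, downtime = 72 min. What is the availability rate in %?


Formula: Availability = (Planned Time - Downtime) / Planned Time * 100
Uptime = 586 - 72 = 514 min
Availability = 514 / 586 * 100 = 87.7%

87.7%


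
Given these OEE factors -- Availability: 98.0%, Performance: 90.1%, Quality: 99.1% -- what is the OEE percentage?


Formula: OEE = Availability * Performance * Quality / 10000
A * P = 98.0% * 90.1% / 100 = 88.3%
OEE = 88.3% * 99.1% / 100 = 87.5%

87.5%


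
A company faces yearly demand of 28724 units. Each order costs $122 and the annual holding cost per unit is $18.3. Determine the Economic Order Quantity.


Formula: EOQ = sqrt(2 * D * S / H)
Numerator: 2 * 28724 * 122 = 7008656
2DS/H = 7008656 / 18.3 = 382986.7
EOQ = sqrt(382986.7) = 618.9 units

618.9 units


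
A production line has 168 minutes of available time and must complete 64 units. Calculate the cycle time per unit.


Formula: CT = Available Time / Number of Units
CT = 168 min / 64 units
CT = 2.63 min/unit

2.63 min/unit


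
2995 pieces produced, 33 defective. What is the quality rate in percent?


Formula: Quality Rate = Good Pieces / Total Pieces * 100
Good pieces = 2995 - 33 = 2962
QR = 2962 / 2995 * 100 = 98.9%

98.9%


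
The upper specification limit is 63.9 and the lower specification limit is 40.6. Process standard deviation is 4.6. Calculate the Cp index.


Cp = (63.9 - 40.6) / (6 * 4.6)

0.84


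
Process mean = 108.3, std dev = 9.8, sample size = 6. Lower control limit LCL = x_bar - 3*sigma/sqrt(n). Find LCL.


LCL = 108.3 - 3 * 9.8 / sqrt(6)

96.3


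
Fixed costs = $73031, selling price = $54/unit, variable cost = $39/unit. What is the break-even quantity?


Formula: BEQ = Fixed Costs / (Price - Variable Cost)
Contribution margin = $54 - $39 = $15/unit
BEQ = ceil($73031 / $15/unit) = ceil(4868.73) = 4869 units

4869 units


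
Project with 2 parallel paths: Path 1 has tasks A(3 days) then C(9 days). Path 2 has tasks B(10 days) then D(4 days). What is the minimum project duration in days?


Path 1 = 3 + 9 = 12 days
Path 2 = 10 + 4 = 14 days
Duration = max(12, 14) = 14 days

14 days


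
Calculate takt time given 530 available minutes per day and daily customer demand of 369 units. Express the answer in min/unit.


Formula: Takt Time = Available Production Time / Customer Demand
Takt = 530 min/day / 369 units/day
Takt = 1.44 min/unit

1.44 min/unit


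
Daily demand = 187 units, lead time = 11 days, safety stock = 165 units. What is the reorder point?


Formula: ROP = (Daily Demand * Lead Time) + Safety Stock
Demand during lead time = 187 * 11 = 2057 units
ROP = 2057 + 165 = 2222 units

2222 units


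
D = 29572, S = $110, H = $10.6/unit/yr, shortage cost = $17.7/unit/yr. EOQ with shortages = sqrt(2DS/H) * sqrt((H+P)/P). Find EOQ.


Formula: EOQ* = sqrt(2DS/H) * sqrt((H+P)/P)
Base EOQ = sqrt(2*29572*110/10.6) = 783.43 units
Correction = sqrt((10.6+17.7)/17.7) = 1.26446
EOQ* = 783.43 * 1.26446 = 990.6 units

990.6 units


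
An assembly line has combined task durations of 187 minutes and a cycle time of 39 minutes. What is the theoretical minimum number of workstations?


Formula: N_min = ceil(Sum of Task Times / Cycle Time)
N_min = ceil(187 min / 39 min) = ceil(4.7949)
N_min = 5 stations

5


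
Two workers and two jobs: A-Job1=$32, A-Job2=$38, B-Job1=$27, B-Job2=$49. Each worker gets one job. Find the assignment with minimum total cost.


Option 1: A->1 + B->2 = $32 + $49 = $81
Option 2: A->2 + B->1 = $38 + $27 = $65
Min cost = min($81, $65) = $65

$65


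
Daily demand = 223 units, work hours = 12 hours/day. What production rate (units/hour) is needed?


Formula: Production Rate = Daily Demand / Available Hours
Rate = 223 units/day / 12 hours/day
Rate = 18.6 units/hour

18.6 units/hour


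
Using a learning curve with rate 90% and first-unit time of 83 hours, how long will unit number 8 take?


Formula: T_n = T_1 * (learning_rate)^(log2(n)) where learning_rate = rate/100
Doublings = log2(8) = 3
T_n = 83 * 0.9^3
T_n = 83 * 0.729 = 60.5 hours

60.5 hours


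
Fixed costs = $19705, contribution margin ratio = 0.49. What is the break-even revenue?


Formula: BER = Fixed Costs / Contribution Margin Ratio
BER = $19705 / 0.49
BER = $40214.29 (to the nearest cent)

$40214.29


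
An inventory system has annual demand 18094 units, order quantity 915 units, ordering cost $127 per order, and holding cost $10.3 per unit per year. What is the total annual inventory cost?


TC = 18094/915 * 127 + 915/2 * 10.3

$7223.66


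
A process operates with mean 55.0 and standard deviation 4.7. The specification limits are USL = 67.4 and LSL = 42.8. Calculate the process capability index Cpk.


Cpu = (67.4 - 55.0) / (3 * 4.7) = 0.88
Cpl = (55.0 - 42.8) / (3 * 4.7) = 0.87
Cpk = min(0.88, 0.87) = 0.87

0.87


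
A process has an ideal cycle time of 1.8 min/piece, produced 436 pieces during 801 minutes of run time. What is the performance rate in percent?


Formula: Performance = (Ideal CT * Total Count) / Run Time * 100
Ideal output time = 1.8 * 436 = 784.8 min
Performance = 784.8 / 801 * 100 = 98.0%

98.0%


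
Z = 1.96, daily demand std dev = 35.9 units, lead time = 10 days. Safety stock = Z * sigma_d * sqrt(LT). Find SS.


Formula: SS = z * sigma_d * sqrt(LT)
sqrt(LT) = sqrt(10) = 3.1623
SS = 1.96 * 35.9 * 3.1623
SS = 222.5 units

222.5 units


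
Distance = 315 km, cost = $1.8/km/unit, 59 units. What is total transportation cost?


TC = dist * cost * units = 315 * 1.8 * 59 = $33453.00

$33453.00


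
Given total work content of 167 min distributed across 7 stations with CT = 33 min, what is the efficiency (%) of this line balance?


Formula: Efficiency = Sum of Task Times / (N_stations * CT) * 100
Total station capacity = 7 stations * 33 min = 231 min
Efficiency = 167 / 231 * 100 = 72.3%

72.3%


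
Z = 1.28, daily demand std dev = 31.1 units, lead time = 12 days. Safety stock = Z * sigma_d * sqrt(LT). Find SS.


Formula: SS = z * sigma_d * sqrt(LT)
sqrt(LT) = sqrt(12) = 3.4641
SS = 1.28 * 31.1 * 3.4641
SS = 137.9 units

137.9 units


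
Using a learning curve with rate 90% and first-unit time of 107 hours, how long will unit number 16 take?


Formula: T_n = T_1 * (learning_rate)^(log2(n)) where learning_rate = rate/100
Doublings = log2(16) = 4
T_n = 107 * 0.9^4
T_n = 107 * 0.6561 = 70.2 hours

70.2 hours


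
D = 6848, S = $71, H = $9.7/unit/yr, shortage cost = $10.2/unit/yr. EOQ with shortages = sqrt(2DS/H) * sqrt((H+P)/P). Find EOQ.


Formula: EOQ* = sqrt(2DS/H) * sqrt((H+P)/P)
Base EOQ = sqrt(2*6848*71/9.7) = 316.62 units
Correction = sqrt((9.7+10.2)/10.2) = 1.39677
EOQ* = 316.62 * 1.39677 = 442.2 units

442.2 units


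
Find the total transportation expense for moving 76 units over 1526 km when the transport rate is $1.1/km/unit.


TC = dist * cost * units = 1526 * 1.1 * 76 = $127573.60

$127573.60


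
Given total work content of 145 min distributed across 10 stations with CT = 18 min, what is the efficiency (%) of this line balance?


Formula: Efficiency = Sum of Task Times / (N_stations * CT) * 100
Total station capacity = 10 stations * 18 min = 180 min
Efficiency = 145 / 180 * 100 = 80.6%

80.6%


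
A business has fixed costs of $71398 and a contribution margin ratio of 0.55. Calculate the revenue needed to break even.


Formula: BER = Fixed Costs / Contribution Margin Ratio
BER = $71398 / 0.55
BER = $129814.55 (to the nearest cent)

$129814.55


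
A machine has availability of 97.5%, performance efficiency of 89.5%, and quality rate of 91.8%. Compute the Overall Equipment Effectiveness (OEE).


Formula: OEE = Availability * Performance * Quality / 10000
A * P = 97.5% * 89.5% / 100 = 87.26%
OEE = 87.26% * 91.8% / 100 = 80.1%

80.1%


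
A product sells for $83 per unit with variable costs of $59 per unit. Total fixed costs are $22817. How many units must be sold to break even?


Formula: BEQ = Fixed Costs / (Price - Variable Cost)
Contribution margin = $83 - $59 = $24/unit
BEQ = ceil($22817 / $24/unit) = ceil(950.71) = 951 units

951 units


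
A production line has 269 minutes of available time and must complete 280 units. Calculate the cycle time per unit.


Formula: CT = Available Time / Number of Units
CT = 269 min / 280 units
CT = 0.96 min/unit

0.96 min/unit


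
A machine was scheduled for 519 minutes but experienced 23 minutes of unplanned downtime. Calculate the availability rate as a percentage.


Formula: Availability = (Planned Time - Downtime) / Planned Time * 100
Uptime = 519 - 23 = 496 min
Availability = 496 / 519 * 100 = 95.6%

95.6%


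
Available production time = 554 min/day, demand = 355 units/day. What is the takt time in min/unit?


Formula: Takt Time = Available Production Time / Customer Demand
Takt = 554 min/day / 355 units/day
Takt = 1.56 min/unit

1.56 min/unit


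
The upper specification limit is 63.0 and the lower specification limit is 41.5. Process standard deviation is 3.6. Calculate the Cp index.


Cp = (63.0 - 41.5) / (6 * 3.6)

1.0


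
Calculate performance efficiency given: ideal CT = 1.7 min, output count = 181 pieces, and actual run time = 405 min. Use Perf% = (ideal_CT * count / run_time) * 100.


Formula: Performance = (Ideal CT * Total Count) / Run Time * 100
Ideal output time = 1.7 * 181 = 307.7 min
Performance = 307.7 / 405 * 100 = 76.0%

76.0%


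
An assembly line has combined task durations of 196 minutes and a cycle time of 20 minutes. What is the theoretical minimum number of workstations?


Formula: N_min = ceil(Sum of Task Times / Cycle Time)
N_min = ceil(196 min / 20 min) = ceil(9.8)
N_min = 10 stations

10


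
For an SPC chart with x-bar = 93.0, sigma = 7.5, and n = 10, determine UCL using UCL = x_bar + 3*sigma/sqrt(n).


UCL = 93.0 + 3 * 7.5 / sqrt(10)

100.12
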